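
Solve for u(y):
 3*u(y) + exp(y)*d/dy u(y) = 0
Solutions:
 u(y) = C1*exp(3*exp(-y))


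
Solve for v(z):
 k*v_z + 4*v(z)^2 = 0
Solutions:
 v(z) = k/(C1*k + 4*z)


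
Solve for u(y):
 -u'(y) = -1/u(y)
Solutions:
 u(y) = -sqrt(C1 + 2*y)
 u(y) = sqrt(C1 + 2*y)


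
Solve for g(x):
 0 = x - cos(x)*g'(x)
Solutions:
 g(x) = C1 + Integral(x/cos(x), x)


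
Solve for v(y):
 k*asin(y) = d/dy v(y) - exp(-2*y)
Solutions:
 v(y) = C1 + k*y*asin(y) + k*sqrt(1 - y^2) - exp(-2*y)/2


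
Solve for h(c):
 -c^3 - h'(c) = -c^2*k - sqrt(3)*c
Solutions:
 h(c) = C1 - c^4/4 + c^3*k/3 + sqrt(3)*c^2/2


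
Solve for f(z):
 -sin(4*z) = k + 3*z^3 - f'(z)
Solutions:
 f(z) = C1 + k*z + 3*z^4/4 - cos(4*z)/4


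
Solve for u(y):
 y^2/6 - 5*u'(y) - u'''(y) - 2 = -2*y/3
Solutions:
 u(y) = C1 + C2*sin(sqrt(5)*y) + C3*cos(sqrt(5)*y) + y^3/90 + y^2/15 - 31*y/75


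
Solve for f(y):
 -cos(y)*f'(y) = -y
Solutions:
 f(y) = C1 + Integral(y/cos(y), y)


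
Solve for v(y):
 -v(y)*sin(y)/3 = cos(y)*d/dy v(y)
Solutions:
 v(y) = C1*cos(y)^(1/3)


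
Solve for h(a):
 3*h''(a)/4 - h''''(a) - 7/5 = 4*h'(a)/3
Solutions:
 h(a) = C1 + C2*exp(3^(1/3)*a*(3/(sqrt(247)/8 + 2)^(1/3) + 4*3^(1/3)*(sqrt(247)/8 + 2)^(1/3))/24)*sin(sqrt(3)*a*(-4*(9*sqrt(247)/8 + 18)^(1/3) + 9/(9*sqrt(247)/8 + 18)^(1/3))/24) + C3*exp(3^(1/3)*a*(3/(sqrt(247)/8 + 2)^(1/3) + 4*3^(1/3)*(sqrt(247)/8 + 2)^(1/3))/24)*cos(sqrt(3)*a*(-4*(9*sqrt(247)/8 + 18)^(1/3) + 9/(9*sqrt(247)/8 + 18)^(1/3))/24) + C4*exp(-3^(1/3)*a*(3/(sqrt(247)/8 + 2)^(1/3) + 4*3^(1/3)*(sqrt(247)/8 + 2)^(1/3))/12) - 21*a/20


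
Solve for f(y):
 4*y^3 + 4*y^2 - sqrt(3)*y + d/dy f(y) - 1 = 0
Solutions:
 f(y) = C1 - y^4 - 4*y^3/3 + sqrt(3)*y^2/2 + y


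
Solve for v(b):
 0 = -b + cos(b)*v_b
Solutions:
 v(b) = C1 + Integral(b/cos(b), b)


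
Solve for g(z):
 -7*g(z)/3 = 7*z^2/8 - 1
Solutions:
 g(z) = 3/7 - 3*z^2/8


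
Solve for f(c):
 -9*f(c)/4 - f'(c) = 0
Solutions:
 f(c) = C1*exp(-9*c/4)


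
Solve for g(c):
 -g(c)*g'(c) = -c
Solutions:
 g(c) = -sqrt(C1 + c^2)
 g(c) = sqrt(C1 + c^2)


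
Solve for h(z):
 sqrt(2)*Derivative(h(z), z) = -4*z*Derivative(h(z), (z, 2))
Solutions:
 h(z) = C1 + C2*z^(1 - sqrt(2)/4)


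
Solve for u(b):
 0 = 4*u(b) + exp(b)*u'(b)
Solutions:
 u(b) = C1*exp(4*exp(-b))


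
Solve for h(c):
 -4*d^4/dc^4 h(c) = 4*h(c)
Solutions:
 h(c) = (C1*sin(sqrt(2)*c/2) + C2*cos(sqrt(2)*c/2))*exp(-sqrt(2)*c/2) + (C3*sin(sqrt(2)*c/2) + C4*cos(sqrt(2)*c/2))*exp(sqrt(2)*c/2)


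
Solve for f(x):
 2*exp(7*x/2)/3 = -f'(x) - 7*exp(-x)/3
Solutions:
 f(x) = C1 - 4*exp(7*x/2)/21 + 7*exp(-x)/3


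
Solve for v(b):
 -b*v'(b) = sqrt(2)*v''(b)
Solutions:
 v(b) = C1 + C2*erf(2^(1/4)*b/2)


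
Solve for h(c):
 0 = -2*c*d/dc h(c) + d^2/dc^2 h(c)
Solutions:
 h(c) = C1 + C2*erfi(c)


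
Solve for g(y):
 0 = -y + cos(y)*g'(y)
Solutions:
 g(y) = C1 + Integral(y/cos(y), y)


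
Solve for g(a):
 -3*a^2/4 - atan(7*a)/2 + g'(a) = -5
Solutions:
 g(a) = C1 + a^3/4 + a*atan(7*a)/2 - 5*a - log(49*a^2 + 1)/28


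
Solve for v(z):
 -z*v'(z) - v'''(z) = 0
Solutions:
 v(z) = C1 + Integral(C2*airyai(-z) + C3*airybi(-z), z)


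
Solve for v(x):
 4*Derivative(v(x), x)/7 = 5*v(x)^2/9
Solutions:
 v(x) = -36/(C1 + 35*x)


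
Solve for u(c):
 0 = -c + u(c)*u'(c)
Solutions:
 u(c) = -sqrt(C1 + c^2)
 u(c) = sqrt(C1 + c^2)


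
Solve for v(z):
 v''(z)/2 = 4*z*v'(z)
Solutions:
 v(z) = C1 + C2*erfi(2*z)


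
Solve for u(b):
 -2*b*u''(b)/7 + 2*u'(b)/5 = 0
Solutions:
 u(b) = C1 + C2*b^(12/5)


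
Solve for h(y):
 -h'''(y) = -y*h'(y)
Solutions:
 h(y) = C1 + Integral(C2*airyai(y) + C3*airybi(y), y)


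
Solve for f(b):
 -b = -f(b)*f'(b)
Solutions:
 f(b) = -sqrt(C1 + b^2)
 f(b) = sqrt(C1 + b^2)


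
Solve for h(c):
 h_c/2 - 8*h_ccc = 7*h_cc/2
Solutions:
 h(c) = C1 + C2*exp(c*(-7 + sqrt(113))/32) + C3*exp(-c*(7 + sqrt(113))/32)


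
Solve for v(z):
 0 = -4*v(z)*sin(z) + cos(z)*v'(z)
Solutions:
 v(z) = C1/cos(z)^4


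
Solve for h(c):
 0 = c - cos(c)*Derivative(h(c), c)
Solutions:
 h(c) = C1 + Integral(c/cos(c), c)


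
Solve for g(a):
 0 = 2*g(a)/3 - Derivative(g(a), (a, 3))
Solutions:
 g(a) = C3*exp(2^(1/3)*3^(2/3)*a/3) + (C1*sin(2^(1/3)*3^(1/6)*a/2) + C2*cos(2^(1/3)*3^(1/6)*a/2))*exp(-2^(1/3)*3^(2/3)*a/6)


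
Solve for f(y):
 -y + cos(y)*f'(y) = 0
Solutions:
 f(y) = C1 + Integral(y/cos(y), y)


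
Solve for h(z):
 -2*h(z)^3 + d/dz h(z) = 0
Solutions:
 h(z) = -sqrt(2)*sqrt(-1/(C1 + 2*z))/2
 h(z) = sqrt(2)*sqrt(-1/(C1 + 2*z))/2


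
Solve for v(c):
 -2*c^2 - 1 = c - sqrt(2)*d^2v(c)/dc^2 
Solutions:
 v(c) = C1 + C2*c + sqrt(2)*c^4/12 + sqrt(2)*c^3/12 + sqrt(2)*c^2/4


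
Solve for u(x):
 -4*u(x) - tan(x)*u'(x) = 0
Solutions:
 u(x) = C1/sin(x)^4


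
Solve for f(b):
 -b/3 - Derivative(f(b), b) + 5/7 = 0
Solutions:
 f(b) = C1 - b^2/6 + 5*b/7


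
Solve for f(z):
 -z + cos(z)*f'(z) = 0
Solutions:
 f(z) = C1 + Integral(z/cos(z), z)


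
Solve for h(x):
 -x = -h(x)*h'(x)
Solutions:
 h(x) = -sqrt(C1 + x^2)
 h(x) = sqrt(C1 + x^2)


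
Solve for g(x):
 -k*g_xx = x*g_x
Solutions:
 g(x) = C1 + C2*sqrt(k)*erf(sqrt(2)*x*sqrt(1/k)/2)


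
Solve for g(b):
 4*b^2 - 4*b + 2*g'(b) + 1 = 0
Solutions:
 g(b) = C1 - 2*b^3/3 + b^2 - b/2


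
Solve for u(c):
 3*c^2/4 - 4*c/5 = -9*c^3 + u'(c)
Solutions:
 u(c) = C1 + 9*c^4/4 + c^3/4 - 2*c^2/5


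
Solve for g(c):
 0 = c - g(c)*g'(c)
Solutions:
 g(c) = -sqrt(C1 + c^2)
 g(c) = sqrt(C1 + c^2)


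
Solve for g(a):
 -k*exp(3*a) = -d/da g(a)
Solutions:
 g(a) = C1 + k*exp(3*a)/3


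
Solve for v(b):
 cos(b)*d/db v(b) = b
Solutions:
 v(b) = C1 + Integral(b/cos(b), b)


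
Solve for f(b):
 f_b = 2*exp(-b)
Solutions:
 f(b) = C1 - 2*exp(-b)


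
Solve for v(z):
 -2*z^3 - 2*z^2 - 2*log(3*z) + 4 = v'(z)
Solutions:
 v(z) = C1 - z^4/2 - 2*z^3/3 - 2*z*log(z) - z*log(9) + 6*z


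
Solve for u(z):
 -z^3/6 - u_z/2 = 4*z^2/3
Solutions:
 u(z) = C1 - z^4/12 - 8*z^3/9


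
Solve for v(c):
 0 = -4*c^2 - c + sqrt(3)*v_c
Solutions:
 v(c) = C1 + 4*sqrt(3)*c^3/9 + sqrt(3)*c^2/6


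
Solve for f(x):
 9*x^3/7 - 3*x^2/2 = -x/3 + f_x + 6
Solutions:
 f(x) = C1 + 9*x^4/28 - x^3/2 + x^2/6 - 6*x


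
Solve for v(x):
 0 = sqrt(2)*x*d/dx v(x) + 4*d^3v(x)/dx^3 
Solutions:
 v(x) = C1 + Integral(C2*airyai(-sqrt(2)*x/2) + C3*airybi(-sqrt(2)*x/2), x)


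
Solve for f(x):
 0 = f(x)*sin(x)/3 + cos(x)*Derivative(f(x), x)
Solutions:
 f(x) = C1*cos(x)^(1/3)


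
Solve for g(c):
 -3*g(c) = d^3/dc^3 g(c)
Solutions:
 g(c) = C3*exp(-3^(1/3)*c) + (C1*sin(3^(5/6)*c/2) + C2*cos(3^(5/6)*c/2))*exp(3^(1/3)*c/2)


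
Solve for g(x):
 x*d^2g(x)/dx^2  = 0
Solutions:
 g(x) = C1 + C2*x


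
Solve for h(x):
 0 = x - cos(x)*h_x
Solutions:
 h(x) = C1 + Integral(x/cos(x), x)


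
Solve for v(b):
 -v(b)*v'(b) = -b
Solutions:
 v(b) = -sqrt(C1 + b^2)
 v(b) = sqrt(C1 + b^2)


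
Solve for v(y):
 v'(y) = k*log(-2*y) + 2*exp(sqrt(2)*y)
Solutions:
 v(y) = C1 + k*y*log(-y) + k*y*(-1 + log(2)) + sqrt(2)*exp(sqrt(2)*y)


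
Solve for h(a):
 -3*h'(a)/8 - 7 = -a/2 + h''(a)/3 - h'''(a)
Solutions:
 h(a) = C1 + C2*exp(a*(2 - sqrt(58))/12) + C3*exp(a*(2 + sqrt(58))/12) + 2*a^2/3 - 536*a/27


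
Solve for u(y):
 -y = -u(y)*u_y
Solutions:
 u(y) = -sqrt(C1 + y^2)
 u(y) = sqrt(C1 + y^2)


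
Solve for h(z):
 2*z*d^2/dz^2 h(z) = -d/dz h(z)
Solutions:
 h(z) = C1 + C2*sqrt(z)


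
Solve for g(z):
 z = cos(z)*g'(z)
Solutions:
 g(z) = C1 + Integral(z/cos(z), z)


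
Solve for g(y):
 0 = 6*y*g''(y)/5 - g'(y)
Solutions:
 g(y) = C1 + C2*y^(11/6)


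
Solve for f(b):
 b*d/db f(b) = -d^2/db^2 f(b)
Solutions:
 f(b) = C1 + C2*erf(sqrt(2)*b/2)


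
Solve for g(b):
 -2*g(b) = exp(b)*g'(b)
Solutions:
 g(b) = C1*exp(2*exp(-b))


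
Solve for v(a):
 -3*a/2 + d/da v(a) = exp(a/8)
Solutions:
 v(a) = C1 + 3*a^2/4 + 8*exp(a/8)


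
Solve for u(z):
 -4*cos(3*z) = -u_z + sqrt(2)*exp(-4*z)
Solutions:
 u(z) = C1 + 4*sin(3*z)/3 - sqrt(2)*exp(-4*z)/4


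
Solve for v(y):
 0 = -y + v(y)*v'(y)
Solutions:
 v(y) = -sqrt(C1 + y^2)
 v(y) = sqrt(C1 + y^2)


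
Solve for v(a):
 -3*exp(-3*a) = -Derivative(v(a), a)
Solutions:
 v(a) = C1 - exp(-3*a)


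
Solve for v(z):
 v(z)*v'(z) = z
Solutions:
 v(z) = -sqrt(C1 + z^2)
 v(z) = sqrt(C1 + z^2)


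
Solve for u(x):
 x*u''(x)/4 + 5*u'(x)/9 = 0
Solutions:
 u(x) = C1 + C2/x^(11/9)


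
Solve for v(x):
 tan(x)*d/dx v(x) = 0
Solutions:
 v(x) = C1


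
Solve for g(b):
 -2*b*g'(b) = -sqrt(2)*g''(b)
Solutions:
 g(b) = C1 + C2*erfi(2^(3/4)*b/2)


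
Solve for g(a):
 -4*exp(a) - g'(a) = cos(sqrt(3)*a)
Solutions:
 g(a) = C1 - 4*exp(a) - sqrt(3)*sin(sqrt(3)*a)/3


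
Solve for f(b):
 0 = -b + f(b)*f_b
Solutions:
 f(b) = -sqrt(C1 + b^2)
 f(b) = sqrt(C1 + b^2)


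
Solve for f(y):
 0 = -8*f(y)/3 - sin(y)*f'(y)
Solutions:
 f(y) = C1*(cos(y) + 1)^(4/3)/(cos(y) - 1)^(4/3)


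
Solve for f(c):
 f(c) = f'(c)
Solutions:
 f(c) = C1*exp(c)


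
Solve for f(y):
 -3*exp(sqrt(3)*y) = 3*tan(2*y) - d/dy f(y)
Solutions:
 f(y) = C1 + sqrt(3)*exp(sqrt(3)*y) - 3*log(cos(2*y))/2


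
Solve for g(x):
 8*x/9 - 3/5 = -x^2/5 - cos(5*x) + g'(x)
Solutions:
 g(x) = C1 + x^3/15 + 4*x^2/9 - 3*x/5 + sin(5*x)/5


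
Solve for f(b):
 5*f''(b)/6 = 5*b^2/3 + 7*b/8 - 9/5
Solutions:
 f(b) = C1 + C2*b + b^4/6 + 7*b^3/40 - 27*b^2/25


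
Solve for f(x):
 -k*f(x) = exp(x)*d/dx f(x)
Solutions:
 f(x) = C1*exp(k*exp(-x))


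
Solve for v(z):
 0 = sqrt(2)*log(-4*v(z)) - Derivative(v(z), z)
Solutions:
 -sqrt(2)*Integral(1/(log(-_y) + 2*log(2)), (_y, v(z)))/2 = C1 - z


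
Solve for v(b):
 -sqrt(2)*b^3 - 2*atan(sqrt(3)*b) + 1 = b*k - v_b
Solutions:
 v(b) = C1 + sqrt(2)*b^4/4 + b^2*k/2 + 2*b*atan(sqrt(3)*b) - b - sqrt(3)*log(3*b^2 + 1)/3


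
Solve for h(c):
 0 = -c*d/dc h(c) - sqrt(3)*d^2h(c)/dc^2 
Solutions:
 h(c) = C1 + C2*erf(sqrt(2)*3^(3/4)*c/6)


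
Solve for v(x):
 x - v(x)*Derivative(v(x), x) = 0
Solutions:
 v(x) = -sqrt(C1 + x^2)
 v(x) = sqrt(C1 + x^2)


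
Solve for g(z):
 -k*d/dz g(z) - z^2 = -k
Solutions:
 g(z) = C1 + z - z^3/(3*k)


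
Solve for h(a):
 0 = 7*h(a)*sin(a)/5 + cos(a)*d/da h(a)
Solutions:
 h(a) = C1*cos(a)^(7/5)


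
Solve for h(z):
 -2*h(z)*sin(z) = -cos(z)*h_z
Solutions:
 h(z) = C1/cos(z)^2


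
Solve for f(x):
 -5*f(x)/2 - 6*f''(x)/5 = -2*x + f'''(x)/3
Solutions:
 f(x) = C1*exp(x*(-24 + 24*6^(2/3)/(25*sqrt(1201) + 913)^(1/3) + 6^(1/3)*(25*sqrt(1201) + 913)^(1/3))/20)*sin(2^(1/3)*3^(1/6)*x*(-3^(2/3)*(25*sqrt(1201) + 913)^(1/3) + 72*2^(1/3)/(25*sqrt(1201) + 913)^(1/3))/20) + C2*exp(x*(-24 + 24*6^(2/3)/(25*sqrt(1201) + 913)^(1/3) + 6^(1/3)*(25*sqrt(1201) + 913)^(1/3))/20)*cos(2^(1/3)*3^(1/6)*x*(-3^(2/3)*(25*sqrt(1201) + 913)^(1/3) + 72*2^(1/3)/(25*sqrt(1201) + 913)^(1/3))/20) + C3*exp(-x*(24*6^(2/3)/(25*sqrt(1201) + 913)^(1/3) + 12 + 6^(1/3)*(25*sqrt(1201) + 913)^(1/3))/10) + 4*x/5


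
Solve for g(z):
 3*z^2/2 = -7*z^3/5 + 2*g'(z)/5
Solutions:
 g(z) = C1 + 7*z^4/8 + 5*z^3/4


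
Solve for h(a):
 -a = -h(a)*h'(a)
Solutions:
 h(a) = -sqrt(C1 + a^2)
 h(a) = sqrt(C1 + a^2)


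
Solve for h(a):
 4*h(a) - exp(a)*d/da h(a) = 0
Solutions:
 h(a) = C1*exp(-4*exp(-a))


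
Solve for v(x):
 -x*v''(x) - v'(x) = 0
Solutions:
 v(x) = C1 + C2*log(x)


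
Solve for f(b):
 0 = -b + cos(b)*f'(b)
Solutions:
 f(b) = C1 + Integral(b/cos(b), b)


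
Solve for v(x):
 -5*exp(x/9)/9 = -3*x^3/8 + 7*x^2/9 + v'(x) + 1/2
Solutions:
 v(x) = C1 + 3*x^4/32 - 7*x^3/27 - x/2 - 5*exp(x/9)


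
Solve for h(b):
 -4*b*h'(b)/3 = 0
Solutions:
 h(b) = C1


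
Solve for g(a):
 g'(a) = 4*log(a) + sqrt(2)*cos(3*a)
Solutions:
 g(a) = C1 + 4*a*log(a) - 4*a + sqrt(2)*sin(3*a)/3


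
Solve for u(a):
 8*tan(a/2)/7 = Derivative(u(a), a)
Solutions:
 u(a) = C1 - 16*log(cos(a/2))/7


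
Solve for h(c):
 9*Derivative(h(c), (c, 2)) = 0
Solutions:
 h(c) = C1 + C2*c


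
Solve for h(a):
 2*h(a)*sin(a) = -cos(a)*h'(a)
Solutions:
 h(a) = C1*cos(a)^2


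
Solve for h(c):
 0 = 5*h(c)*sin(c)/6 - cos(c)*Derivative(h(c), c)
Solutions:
 h(c) = C1/cos(c)^(5/6)


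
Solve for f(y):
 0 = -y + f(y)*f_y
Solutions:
 f(y) = -sqrt(C1 + y^2)
 f(y) = sqrt(C1 + y^2)


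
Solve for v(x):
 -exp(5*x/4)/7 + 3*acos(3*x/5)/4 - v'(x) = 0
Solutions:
 v(x) = C1 + 3*x*acos(3*x/5)/4 - sqrt(25 - 9*x^2)/4 - 4*exp(5*x/4)/35


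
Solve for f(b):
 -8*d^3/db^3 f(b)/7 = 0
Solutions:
 f(b) = C1 + C2*b + C3*b^2


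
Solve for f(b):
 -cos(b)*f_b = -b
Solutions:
 f(b) = C1 + Integral(b/cos(b), b)


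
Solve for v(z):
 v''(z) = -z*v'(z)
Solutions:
 v(z) = C1 + C2*erf(sqrt(2)*z/2)


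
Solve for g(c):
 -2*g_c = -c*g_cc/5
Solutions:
 g(c) = C1 + C2*c^11


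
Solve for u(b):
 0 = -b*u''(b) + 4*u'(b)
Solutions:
 u(b) = C1 + C2*b^5


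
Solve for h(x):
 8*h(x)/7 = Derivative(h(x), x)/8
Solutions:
 h(x) = C1*exp(64*x/7)


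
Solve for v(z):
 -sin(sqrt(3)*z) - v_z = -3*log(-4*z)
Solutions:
 v(z) = C1 + 3*z*log(-z) - 3*z + 6*z*log(2) + sqrt(3)*cos(sqrt(3)*z)/3


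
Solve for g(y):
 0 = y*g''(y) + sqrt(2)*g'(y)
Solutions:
 g(y) = C1 + C2*y^(1 - sqrt(2))


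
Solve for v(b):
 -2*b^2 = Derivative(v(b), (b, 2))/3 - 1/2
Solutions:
 v(b) = C1 + C2*b - b^4/2 + 3*b^2/4


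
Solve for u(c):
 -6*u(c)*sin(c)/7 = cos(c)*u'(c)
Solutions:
 u(c) = C1*cos(c)^(6/7)


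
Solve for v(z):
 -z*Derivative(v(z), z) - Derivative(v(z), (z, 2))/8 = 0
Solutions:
 v(z) = C1 + C2*erf(2*z)


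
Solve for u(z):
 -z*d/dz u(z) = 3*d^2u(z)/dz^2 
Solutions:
 u(z) = C1 + C2*erf(sqrt(6)*z/6)


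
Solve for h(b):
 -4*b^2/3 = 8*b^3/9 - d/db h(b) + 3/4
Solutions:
 h(b) = C1 + 2*b^4/9 + 4*b^3/9 + 3*b/4


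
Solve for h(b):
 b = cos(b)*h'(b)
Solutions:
 h(b) = C1 + Integral(b/cos(b), b)


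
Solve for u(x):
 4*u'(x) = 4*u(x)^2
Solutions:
 u(x) = -1/(C1 + x)


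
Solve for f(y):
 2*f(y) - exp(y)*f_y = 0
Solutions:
 f(y) = C1*exp(-2*exp(-y))


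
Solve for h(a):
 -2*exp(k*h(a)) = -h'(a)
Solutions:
 h(a) = Piecewise((log(-1/(C1*k + 2*a*k))/k, Ne(k, 0)), (nan, True))
 h(a) = Piecewise((C1 + 2*a, Eq(k, 0)), (nan, True))


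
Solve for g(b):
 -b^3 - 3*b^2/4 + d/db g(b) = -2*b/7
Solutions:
 g(b) = C1 + b^4/4 + b^3/4 - b^2/7


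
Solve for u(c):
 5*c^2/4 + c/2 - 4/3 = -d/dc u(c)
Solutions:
 u(c) = C1 - 5*c^3/12 - c^2/4 + 4*c/3


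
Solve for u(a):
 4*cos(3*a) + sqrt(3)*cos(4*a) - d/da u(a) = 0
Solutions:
 u(a) = C1 + 4*sin(3*a)/3 + sqrt(3)*sin(4*a)/4


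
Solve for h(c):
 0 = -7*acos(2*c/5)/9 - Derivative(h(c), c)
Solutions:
 h(c) = C1 - 7*c*acos(2*c/5)/9 + 7*sqrt(25 - 4*c^2)/18


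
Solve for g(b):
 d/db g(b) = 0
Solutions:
 g(b) = C1


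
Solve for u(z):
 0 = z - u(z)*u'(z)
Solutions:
 u(z) = -sqrt(C1 + z^2)
 u(z) = sqrt(C1 + z^2)


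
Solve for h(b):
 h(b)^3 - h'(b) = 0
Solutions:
 h(b) = -sqrt(2)*sqrt(-1/(C1 + b))/2
 h(b) = sqrt(2)*sqrt(-1/(C1 + b))/2


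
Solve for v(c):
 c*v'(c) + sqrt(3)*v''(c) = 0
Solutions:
 v(c) = C1 + C2*erf(sqrt(2)*3^(3/4)*c/6)


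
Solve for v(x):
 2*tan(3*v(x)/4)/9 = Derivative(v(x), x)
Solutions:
 v(x) = -4*asin(C1*exp(x/6))/3 + 4*pi/3
 v(x) = 4*asin(C1*exp(x/6))/3


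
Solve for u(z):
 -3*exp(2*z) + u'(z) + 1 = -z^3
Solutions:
 u(z) = C1 - z^4/4 - z + 3*exp(2*z)/2


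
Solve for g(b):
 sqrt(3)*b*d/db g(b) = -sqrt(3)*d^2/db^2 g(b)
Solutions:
 g(b) = C1 + C2*erf(sqrt(2)*b/2)


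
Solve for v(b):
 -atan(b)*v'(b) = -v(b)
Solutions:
 v(b) = C1*exp(Integral(1/atan(b), b))


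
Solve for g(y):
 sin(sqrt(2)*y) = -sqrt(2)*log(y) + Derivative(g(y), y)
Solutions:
 g(y) = C1 + sqrt(2)*y*(log(y) - 1) - sqrt(2)*cos(sqrt(2)*y)/2


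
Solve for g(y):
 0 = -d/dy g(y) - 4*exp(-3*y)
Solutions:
 g(y) = C1 + 4*exp(-3*y)/3


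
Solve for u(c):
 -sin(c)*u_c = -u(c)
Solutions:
 u(c) = C1*sqrt(cos(c) - 1)/sqrt(cos(c) + 1)


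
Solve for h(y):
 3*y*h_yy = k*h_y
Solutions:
 h(y) = C1 + y^(re(k)/3 + 1)*(C2*sin(log(y)*Abs(im(k))/3) + C3*cos(log(y)*im(k)/3))


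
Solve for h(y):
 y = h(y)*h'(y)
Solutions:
 h(y) = -sqrt(C1 + y^2)
 h(y) = sqrt(C1 + y^2)


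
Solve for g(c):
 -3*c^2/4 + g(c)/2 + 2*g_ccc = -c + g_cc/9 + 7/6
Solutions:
 g(c) = C1*exp(c*((81*sqrt(59043) + 19682)^(-1/3) + 2 + (81*sqrt(59043) + 19682)^(1/3))/108)*sin(sqrt(3)*c*(-(81*sqrt(59043) + 19682)^(1/3) + (81*sqrt(59043) + 19682)^(-1/3))/108) + C2*exp(c*((81*sqrt(59043) + 19682)^(-1/3) + 2 + (81*sqrt(59043) + 19682)^(1/3))/108)*cos(sqrt(3)*c*(-(81*sqrt(59043) + 19682)^(1/3) + (81*sqrt(59043) + 19682)^(-1/3))/108) + C3*exp(c*(-(81*sqrt(59043) + 19682)^(1/3) - 1/(81*sqrt(59043) + 19682)^(1/3) + 1)/54) + 3*c^2/2 - 2*c + 3


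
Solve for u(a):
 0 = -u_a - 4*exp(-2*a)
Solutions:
 u(a) = C1 + 2*exp(-2*a)


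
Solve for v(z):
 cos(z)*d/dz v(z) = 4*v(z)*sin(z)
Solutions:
 v(z) = C1/cos(z)^4


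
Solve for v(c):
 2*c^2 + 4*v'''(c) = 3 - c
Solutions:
 v(c) = C1 + C2*c + C3*c^2 - c^5/120 - c^4/96 + c^3/8


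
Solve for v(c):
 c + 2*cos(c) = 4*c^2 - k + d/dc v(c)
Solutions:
 v(c) = C1 - 4*c^3/3 + c^2/2 + c*k + 2*sin(c)


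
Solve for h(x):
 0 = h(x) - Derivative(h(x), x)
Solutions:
 h(x) = C1*exp(x)


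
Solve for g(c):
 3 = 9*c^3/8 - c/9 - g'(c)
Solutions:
 g(c) = C1 + 9*c^4/32 - c^2/18 - 3*c


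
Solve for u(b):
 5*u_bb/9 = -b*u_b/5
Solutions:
 u(b) = C1 + C2*erf(3*sqrt(2)*b/10)


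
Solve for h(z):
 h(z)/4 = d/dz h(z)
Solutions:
 h(z) = C1*exp(z/4)


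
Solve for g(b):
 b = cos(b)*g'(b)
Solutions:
 g(b) = C1 + Integral(b/cos(b), b)


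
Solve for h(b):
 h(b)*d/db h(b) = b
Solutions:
 h(b) = -sqrt(C1 + b^2)
 h(b) = sqrt(C1 + b^2)


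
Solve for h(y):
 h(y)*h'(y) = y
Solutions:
 h(y) = -sqrt(C1 + y^2)
 h(y) = sqrt(C1 + y^2)


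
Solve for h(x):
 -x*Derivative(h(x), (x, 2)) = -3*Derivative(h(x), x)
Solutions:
 h(x) = C1 + C2*x^4


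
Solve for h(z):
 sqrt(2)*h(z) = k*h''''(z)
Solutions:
 h(z) = C1*exp(-2^(1/8)*z*(1/k)^(1/4)) + C2*exp(2^(1/8)*z*(1/k)^(1/4)) + C3*exp(-2^(1/8)*I*z*(1/k)^(1/4)) + C4*exp(2^(1/8)*I*z*(1/k)^(1/4))


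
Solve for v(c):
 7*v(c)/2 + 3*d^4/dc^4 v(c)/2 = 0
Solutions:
 v(c) = (C1*sin(sqrt(2)*3^(3/4)*7^(1/4)*c/6) + C2*cos(sqrt(2)*3^(3/4)*7^(1/4)*c/6))*exp(-sqrt(2)*3^(3/4)*7^(1/4)*c/6) + (C3*sin(sqrt(2)*3^(3/4)*7^(1/4)*c/6) + C4*cos(sqrt(2)*3^(3/4)*7^(1/4)*c/6))*exp(sqrt(2)*3^(3/4)*7^(1/4)*c/6)


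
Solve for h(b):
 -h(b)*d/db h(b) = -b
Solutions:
 h(b) = -sqrt(C1 + b^2)
 h(b) = sqrt(C1 + b^2)


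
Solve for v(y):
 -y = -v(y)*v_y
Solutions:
 v(y) = -sqrt(C1 + y^2)
 v(y) = sqrt(C1 + y^2)


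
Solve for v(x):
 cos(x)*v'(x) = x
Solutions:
 v(x) = C1 + Integral(x/cos(x), x)


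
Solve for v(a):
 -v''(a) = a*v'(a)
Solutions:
 v(a) = C1 + C2*erf(sqrt(2)*a/2)


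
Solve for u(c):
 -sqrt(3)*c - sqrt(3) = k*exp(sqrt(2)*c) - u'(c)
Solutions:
 u(c) = C1 + sqrt(3)*c^2/2 + sqrt(3)*c + sqrt(2)*k*exp(sqrt(2)*c)/2


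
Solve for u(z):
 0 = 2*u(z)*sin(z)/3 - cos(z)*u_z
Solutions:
 u(z) = C1/cos(z)^(2/3)


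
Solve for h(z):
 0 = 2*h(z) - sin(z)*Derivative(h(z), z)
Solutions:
 h(z) = C1*(cos(z) - 1)/(cos(z) + 1)


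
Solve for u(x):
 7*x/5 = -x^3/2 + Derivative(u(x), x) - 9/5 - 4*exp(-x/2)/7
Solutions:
 u(x) = C1 + x^4/8 + 7*x^2/10 + 9*x/5 - 8*exp(-x/2)/7


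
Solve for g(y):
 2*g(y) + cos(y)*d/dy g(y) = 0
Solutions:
 g(y) = C1*(sin(y) - 1)/(sin(y) + 1)


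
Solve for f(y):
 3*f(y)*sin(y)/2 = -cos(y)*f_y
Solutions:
 f(y) = C1*cos(y)^(3/2)


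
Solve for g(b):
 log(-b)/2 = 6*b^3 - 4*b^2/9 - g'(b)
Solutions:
 g(b) = C1 + 3*b^4/2 - 4*b^3/27 - b*log(-b)/2 + b/2


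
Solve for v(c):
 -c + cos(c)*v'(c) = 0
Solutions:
 v(c) = C1 + Integral(c/cos(c), c)


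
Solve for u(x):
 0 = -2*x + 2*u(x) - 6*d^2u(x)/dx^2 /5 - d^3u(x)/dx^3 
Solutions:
 u(x) = C1*exp(-x*(4/(5*sqrt(545) + 117)^(1/3) + 4 + (5*sqrt(545) + 117)^(1/3))/10)*sin(sqrt(3)*x*(-(5*sqrt(545) + 117)^(1/3) + 4/(5*sqrt(545) + 117)^(1/3))/10) + C2*exp(-x*(4/(5*sqrt(545) + 117)^(1/3) + 4 + (5*sqrt(545) + 117)^(1/3))/10)*cos(sqrt(3)*x*(-(5*sqrt(545) + 117)^(1/3) + 4/(5*sqrt(545) + 117)^(1/3))/10) + C3*exp(x*(-2 + 4/(5*sqrt(545) + 117)^(1/3) + (5*sqrt(545) + 117)^(1/3))/5) + x


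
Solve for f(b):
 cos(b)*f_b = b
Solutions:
 f(b) = C1 + Integral(b/cos(b), b)


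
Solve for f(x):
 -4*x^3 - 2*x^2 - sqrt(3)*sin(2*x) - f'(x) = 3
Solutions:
 f(x) = C1 - x^4 - 2*x^3/3 - 3*x + sqrt(3)*cos(2*x)/2


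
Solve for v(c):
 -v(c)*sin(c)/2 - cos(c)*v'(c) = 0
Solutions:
 v(c) = C1*sqrt(cos(c))


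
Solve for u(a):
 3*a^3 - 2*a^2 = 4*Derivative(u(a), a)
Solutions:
 u(a) = C1 + 3*a^4/16 - a^3/6


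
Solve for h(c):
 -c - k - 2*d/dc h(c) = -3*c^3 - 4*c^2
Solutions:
 h(c) = C1 + 3*c^4/8 + 2*c^3/3 - c^2/4 - c*k/2


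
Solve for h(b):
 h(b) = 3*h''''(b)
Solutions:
 h(b) = C1*exp(-3^(3/4)*b/3) + C2*exp(3^(3/4)*b/3) + C3*sin(3^(3/4)*b/3) + C4*cos(3^(3/4)*b/3)


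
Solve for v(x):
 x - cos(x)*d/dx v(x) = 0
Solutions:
 v(x) = C1 + Integral(x/cos(x), x)


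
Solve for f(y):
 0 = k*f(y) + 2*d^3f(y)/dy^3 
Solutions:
 f(y) = C1*exp(2^(2/3)*y*(-k)^(1/3)/2) + C2*exp(2^(2/3)*y*(-k)^(1/3)*(-1 + sqrt(3)*I)/4) + C3*exp(-2^(2/3)*y*(-k)^(1/3)*(1 + sqrt(3)*I)/4)


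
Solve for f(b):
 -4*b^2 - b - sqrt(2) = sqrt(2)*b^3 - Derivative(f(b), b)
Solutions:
 f(b) = C1 + sqrt(2)*b^4/4 + 4*b^3/3 + b^2/2 + sqrt(2)*b


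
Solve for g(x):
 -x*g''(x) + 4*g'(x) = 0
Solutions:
 g(x) = C1 + C2*x^5


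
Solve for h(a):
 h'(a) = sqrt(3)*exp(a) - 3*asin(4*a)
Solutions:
 h(a) = C1 - 3*a*asin(4*a) - 3*sqrt(1 - 16*a^2)/4 + sqrt(3)*exp(a)


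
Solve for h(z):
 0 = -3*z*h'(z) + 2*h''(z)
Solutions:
 h(z) = C1 + C2*erfi(sqrt(3)*z/2)


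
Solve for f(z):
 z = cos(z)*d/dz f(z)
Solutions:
 f(z) = C1 + Integral(z/cos(z), z)


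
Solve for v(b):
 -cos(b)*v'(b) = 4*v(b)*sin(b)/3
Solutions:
 v(b) = C1*cos(b)^(4/3)


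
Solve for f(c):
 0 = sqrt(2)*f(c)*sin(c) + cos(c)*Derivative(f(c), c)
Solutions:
 f(c) = C1*cos(c)^(sqrt(2))


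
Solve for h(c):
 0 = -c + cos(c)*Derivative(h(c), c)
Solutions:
 h(c) = C1 + Integral(c/cos(c), c)


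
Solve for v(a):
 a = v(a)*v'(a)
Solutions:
 v(a) = -sqrt(C1 + a^2)
 v(a) = sqrt(C1 + a^2)


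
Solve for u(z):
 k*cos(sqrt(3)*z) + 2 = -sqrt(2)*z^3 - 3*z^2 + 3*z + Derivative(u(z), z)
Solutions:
 u(z) = C1 + sqrt(3)*k*sin(sqrt(3)*z)/3 + sqrt(2)*z^4/4 + z^3 - 3*z^2/2 + 2*z


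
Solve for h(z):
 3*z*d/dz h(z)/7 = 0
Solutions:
 h(z) = C1


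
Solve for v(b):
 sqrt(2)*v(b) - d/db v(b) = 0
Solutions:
 v(b) = C1*exp(sqrt(2)*b)


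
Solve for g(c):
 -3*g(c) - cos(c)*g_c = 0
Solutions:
 g(c) = C1*(sin(c) - 1)^(3/2)/(sin(c) + 1)^(3/2)


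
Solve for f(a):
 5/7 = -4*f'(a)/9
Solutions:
 f(a) = C1 - 45*a/28


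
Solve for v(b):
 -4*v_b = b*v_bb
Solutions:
 v(b) = C1 + C2/b^3


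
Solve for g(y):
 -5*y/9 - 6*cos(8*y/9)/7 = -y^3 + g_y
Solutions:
 g(y) = C1 + y^4/4 - 5*y^2/18 - 27*sin(8*y/9)/28


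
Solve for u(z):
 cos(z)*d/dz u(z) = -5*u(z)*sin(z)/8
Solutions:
 u(z) = C1*cos(z)^(5/8)


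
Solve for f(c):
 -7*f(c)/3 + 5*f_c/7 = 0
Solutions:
 f(c) = C1*exp(49*c/15)


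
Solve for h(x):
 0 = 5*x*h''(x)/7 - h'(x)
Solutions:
 h(x) = C1 + C2*x^(12/5)


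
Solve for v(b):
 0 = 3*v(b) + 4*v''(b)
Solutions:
 v(b) = C1*sin(sqrt(3)*b/2) + C2*cos(sqrt(3)*b/2)


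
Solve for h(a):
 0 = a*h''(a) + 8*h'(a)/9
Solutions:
 h(a) = C1 + C2*a^(1/9)


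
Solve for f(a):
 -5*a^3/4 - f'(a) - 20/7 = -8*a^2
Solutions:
 f(a) = C1 - 5*a^4/16 + 8*a^3/3 - 20*a/7


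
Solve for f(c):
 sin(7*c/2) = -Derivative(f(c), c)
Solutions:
 f(c) = C1 + 2*cos(7*c/2)/7


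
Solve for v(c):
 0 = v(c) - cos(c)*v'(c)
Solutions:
 v(c) = C1*sqrt(sin(c) + 1)/sqrt(sin(c) - 1)


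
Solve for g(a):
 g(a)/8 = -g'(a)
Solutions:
 g(a) = C1*exp(-a/8)


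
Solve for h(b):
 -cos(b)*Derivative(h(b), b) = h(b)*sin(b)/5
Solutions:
 h(b) = C1*cos(b)^(1/5)


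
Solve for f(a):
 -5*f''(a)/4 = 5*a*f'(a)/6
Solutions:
 f(a) = C1 + C2*erf(sqrt(3)*a/3)


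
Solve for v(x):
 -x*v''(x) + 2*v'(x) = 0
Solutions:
 v(x) = C1 + C2*x^3


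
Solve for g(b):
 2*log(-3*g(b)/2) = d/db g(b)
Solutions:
 -Integral(1/(log(-_y) - log(2) + log(3)), (_y, g(b)))/2 = C1 - b


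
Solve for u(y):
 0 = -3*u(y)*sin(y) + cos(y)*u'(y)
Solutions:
 u(y) = C1/cos(y)^3


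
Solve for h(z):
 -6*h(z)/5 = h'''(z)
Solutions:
 h(z) = C3*exp(-5^(2/3)*6^(1/3)*z/5) + (C1*sin(2^(1/3)*3^(5/6)*5^(2/3)*z/10) + C2*cos(2^(1/3)*3^(5/6)*5^(2/3)*z/10))*exp(5^(2/3)*6^(1/3)*z/10)


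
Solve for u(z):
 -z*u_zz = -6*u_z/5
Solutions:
 u(z) = C1 + C2*z^(11/5)


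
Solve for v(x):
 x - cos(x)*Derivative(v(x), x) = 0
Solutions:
 v(x) = C1 + Integral(x/cos(x), x)


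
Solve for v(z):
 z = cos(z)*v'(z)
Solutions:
 v(z) = C1 + Integral(z/cos(z), z)


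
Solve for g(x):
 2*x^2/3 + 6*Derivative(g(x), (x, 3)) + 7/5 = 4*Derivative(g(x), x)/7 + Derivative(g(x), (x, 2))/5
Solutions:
 g(x) = C1 + C2*exp(x*(7 - sqrt(16849))/420) + C3*exp(x*(7 + sqrt(16849))/420) + 7*x^3/18 - 49*x^2/120 + 32683*x/1200


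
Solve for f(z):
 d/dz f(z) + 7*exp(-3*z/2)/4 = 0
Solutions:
 f(z) = C1 + 7*exp(-3*z/2)/6


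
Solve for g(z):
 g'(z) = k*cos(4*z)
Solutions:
 g(z) = C1 + k*sin(4*z)/4


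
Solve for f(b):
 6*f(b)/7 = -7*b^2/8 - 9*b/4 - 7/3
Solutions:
 f(b) = -49*b^2/48 - 21*b/8 - 49/18


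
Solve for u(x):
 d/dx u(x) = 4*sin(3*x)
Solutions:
 u(x) = C1 - 4*cos(3*x)/3


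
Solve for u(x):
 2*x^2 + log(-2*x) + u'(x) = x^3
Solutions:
 u(x) = C1 + x^4/4 - 2*x^3/3 - x*log(-x) + x*(1 - log(2))


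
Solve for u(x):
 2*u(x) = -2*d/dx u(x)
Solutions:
 u(x) = C1*exp(-x)


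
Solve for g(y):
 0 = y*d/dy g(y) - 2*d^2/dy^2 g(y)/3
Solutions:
 g(y) = C1 + C2*erfi(sqrt(3)*y/2)


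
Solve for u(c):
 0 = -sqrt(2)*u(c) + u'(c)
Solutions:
 u(c) = C1*exp(sqrt(2)*c)


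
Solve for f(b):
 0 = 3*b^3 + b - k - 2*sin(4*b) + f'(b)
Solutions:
 f(b) = C1 - 3*b^4/4 - b^2/2 + b*k - cos(4*b)/2


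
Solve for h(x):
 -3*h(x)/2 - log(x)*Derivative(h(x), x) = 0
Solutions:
 h(x) = C1*exp(-3*li(x)/2)


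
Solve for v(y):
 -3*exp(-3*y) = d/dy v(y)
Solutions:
 v(y) = C1 + exp(-3*y)


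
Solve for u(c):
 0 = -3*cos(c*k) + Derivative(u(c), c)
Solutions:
 u(c) = C1 + 3*sin(c*k)/k


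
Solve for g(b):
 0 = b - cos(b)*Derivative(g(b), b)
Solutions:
 g(b) = C1 + Integral(b/cos(b), b)


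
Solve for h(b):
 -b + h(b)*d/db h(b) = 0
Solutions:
 h(b) = -sqrt(C1 + b^2)
 h(b) = sqrt(C1 + b^2)


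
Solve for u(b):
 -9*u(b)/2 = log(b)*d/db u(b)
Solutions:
 u(b) = C1*exp(-9*li(b)/2)


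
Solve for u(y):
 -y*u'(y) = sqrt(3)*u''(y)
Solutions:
 u(y) = C1 + C2*erf(sqrt(2)*3^(3/4)*y/6)


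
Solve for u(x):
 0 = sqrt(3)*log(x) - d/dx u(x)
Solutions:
 u(x) = C1 + sqrt(3)*x*log(x) - sqrt(3)*x


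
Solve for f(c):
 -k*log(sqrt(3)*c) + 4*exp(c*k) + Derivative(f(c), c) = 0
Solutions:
 f(c) = C1 + c*k*log(c) + c*k*(-1 + log(3)/2) + Piecewise((-4*exp(c*k)/k, Ne(k, 0)), (-4*c, True))


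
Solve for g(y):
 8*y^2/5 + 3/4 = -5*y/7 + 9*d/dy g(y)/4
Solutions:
 g(y) = C1 + 32*y^3/135 + 10*y^2/63 + y/3


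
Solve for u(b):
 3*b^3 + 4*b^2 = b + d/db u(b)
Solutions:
 u(b) = C1 + 3*b^4/4 + 4*b^3/3 - b^2/2


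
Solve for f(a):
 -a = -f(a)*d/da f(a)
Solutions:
 f(a) = -sqrt(C1 + a^2)
 f(a) = sqrt(C1 + a^2)


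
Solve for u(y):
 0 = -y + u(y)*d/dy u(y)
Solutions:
 u(y) = -sqrt(C1 + y^2)
 u(y) = sqrt(C1 + y^2)


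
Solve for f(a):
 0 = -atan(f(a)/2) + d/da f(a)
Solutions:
 Integral(1/atan(_y/2), (_y, f(a))) = C1 + a


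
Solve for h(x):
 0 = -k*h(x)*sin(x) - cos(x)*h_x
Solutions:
 h(x) = C1*exp(k*log(cos(x)))


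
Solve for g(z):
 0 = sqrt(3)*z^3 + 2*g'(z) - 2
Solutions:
 g(z) = C1 - sqrt(3)*z^4/8 + z


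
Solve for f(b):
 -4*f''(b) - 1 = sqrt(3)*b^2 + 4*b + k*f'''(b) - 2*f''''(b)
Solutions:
 f(b) = C1 + C2*b + C3*exp(b*(k - sqrt(k^2 + 32))/4) + C4*exp(b*(k + sqrt(k^2 + 32))/4) - sqrt(3)*b^4/48 + b^3*(sqrt(3)*k - 8)/48 + b^2*(-sqrt(3)*k^2 + 8*k - 8*sqrt(3) - 8)/64


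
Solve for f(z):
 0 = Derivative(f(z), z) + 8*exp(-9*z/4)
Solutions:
 f(z) = C1 + 32*exp(-9*z/4)/9


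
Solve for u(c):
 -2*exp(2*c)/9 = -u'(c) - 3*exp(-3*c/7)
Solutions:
 u(c) = C1 + exp(2*c)/9 + 7*exp(-3*c/7)


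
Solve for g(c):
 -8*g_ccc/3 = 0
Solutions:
 g(c) = C1 + C2*c + C3*c^2


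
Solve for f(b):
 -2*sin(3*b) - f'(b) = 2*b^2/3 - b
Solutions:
 f(b) = C1 - 2*b^3/9 + b^2/2 + 2*cos(3*b)/3


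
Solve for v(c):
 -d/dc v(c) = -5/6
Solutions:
 v(c) = C1 + 5*c/6


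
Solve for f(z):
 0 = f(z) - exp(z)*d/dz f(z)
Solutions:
 f(z) = C1*exp(-exp(-z))


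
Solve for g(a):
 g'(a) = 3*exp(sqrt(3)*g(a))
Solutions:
 g(a) = sqrt(3)*(2*log(-1/(C1 + 3*a)) - log(3))/6


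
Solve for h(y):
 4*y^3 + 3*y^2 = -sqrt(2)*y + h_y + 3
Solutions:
 h(y) = C1 + y^4 + y^3 + sqrt(2)*y^2/2 - 3*y


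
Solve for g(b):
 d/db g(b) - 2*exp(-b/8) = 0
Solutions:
 g(b) = C1 - 16*exp(-b/8)


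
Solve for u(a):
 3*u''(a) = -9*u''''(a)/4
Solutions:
 u(a) = C1 + C2*a + C3*sin(2*sqrt(3)*a/3) + C4*cos(2*sqrt(3)*a/3)


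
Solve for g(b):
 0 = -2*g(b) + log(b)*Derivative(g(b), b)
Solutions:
 g(b) = C1*exp(2*li(b))


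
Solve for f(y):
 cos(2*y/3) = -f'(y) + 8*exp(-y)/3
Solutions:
 f(y) = C1 - 3*sin(2*y/3)/2 - 8*exp(-y)/3


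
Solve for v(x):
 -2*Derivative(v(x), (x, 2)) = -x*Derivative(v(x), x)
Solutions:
 v(x) = C1 + C2*erfi(x/2)


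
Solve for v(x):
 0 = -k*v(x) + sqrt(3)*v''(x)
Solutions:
 v(x) = C1*exp(-3^(3/4)*sqrt(k)*x/3) + C2*exp(3^(3/4)*sqrt(k)*x/3)


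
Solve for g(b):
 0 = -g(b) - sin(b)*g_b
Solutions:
 g(b) = C1*sqrt(cos(b) + 1)/sqrt(cos(b) - 1)


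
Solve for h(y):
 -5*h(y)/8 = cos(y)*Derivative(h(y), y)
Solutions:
 h(y) = C1*(sin(y) - 1)^(5/16)/(sin(y) + 1)^(5/16)


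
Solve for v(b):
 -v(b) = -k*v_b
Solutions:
 v(b) = C1*exp(b/k)


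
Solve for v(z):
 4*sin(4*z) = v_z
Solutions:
 v(z) = C1 - cos(4*z)


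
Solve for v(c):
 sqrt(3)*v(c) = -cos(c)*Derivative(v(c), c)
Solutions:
 v(c) = C1*(sin(c) - 1)^(sqrt(3)/2)/(sin(c) + 1)^(sqrt(3)/2)


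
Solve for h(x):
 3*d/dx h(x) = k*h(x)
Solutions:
 h(x) = C1*exp(k*x/3)


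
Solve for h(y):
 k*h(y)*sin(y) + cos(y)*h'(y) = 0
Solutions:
 h(y) = C1*exp(k*log(cos(y)))


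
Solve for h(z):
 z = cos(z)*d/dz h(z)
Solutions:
 h(z) = C1 + Integral(z/cos(z), z)


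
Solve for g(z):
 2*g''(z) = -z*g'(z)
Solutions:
 g(z) = C1 + C2*erf(z/2)


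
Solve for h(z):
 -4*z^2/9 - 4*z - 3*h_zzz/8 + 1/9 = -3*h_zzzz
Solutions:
 h(z) = C1 + C2*z + C3*z^2 + C4*exp(z/8) - 8*z^5/405 - 100*z^4/81 - 3196*z^3/81


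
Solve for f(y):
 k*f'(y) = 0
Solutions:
 f(y) = C1


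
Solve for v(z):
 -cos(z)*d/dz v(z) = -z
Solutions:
 v(z) = C1 + Integral(z/cos(z), z)


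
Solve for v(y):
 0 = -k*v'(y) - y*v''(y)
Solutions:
 v(y) = C1 + y^(1 - re(k))*(C2*sin(log(y)*Abs(im(k))) + C3*cos(log(y)*im(k)))


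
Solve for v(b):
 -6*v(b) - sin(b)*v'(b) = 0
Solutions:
 v(b) = C1*(cos(b)^3 + 3*cos(b)^2 + 3*cos(b) + 1)/(cos(b)^3 - 3*cos(b)^2 + 3*cos(b) - 1)


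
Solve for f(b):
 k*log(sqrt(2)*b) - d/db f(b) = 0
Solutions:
 f(b) = C1 + b*k*log(b) - b*k + b*k*log(2)/2


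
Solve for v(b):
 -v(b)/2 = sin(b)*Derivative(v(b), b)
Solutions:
 v(b) = C1*(cos(b) + 1)^(1/4)/(cos(b) - 1)^(1/4)


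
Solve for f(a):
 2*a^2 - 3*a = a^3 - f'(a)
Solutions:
 f(a) = C1 + a^4/4 - 2*a^3/3 + 3*a^2/2


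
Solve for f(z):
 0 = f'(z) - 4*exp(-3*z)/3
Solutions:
 f(z) = C1 - 4*exp(-3*z)/9


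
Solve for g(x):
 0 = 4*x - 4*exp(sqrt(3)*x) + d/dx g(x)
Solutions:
 g(x) = C1 - 2*x^2 + 4*sqrt(3)*exp(sqrt(3)*x)/3


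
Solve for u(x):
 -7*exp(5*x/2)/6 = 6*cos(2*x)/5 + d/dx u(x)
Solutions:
 u(x) = C1 - 7*exp(5*x/2)/15 - 3*sin(2*x)/5


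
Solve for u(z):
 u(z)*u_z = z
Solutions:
 u(z) = -sqrt(C1 + z^2)
 u(z) = sqrt(C1 + z^2)


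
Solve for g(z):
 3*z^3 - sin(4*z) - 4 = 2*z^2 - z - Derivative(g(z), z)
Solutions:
 g(z) = C1 - 3*z^4/4 + 2*z^3/3 - z^2/2 + 4*z - cos(4*z)/4


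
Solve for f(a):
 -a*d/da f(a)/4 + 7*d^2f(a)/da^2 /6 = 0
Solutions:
 f(a) = C1 + C2*erfi(sqrt(21)*a/14)


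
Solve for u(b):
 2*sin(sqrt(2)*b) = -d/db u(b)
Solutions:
 u(b) = C1 + sqrt(2)*cos(sqrt(2)*b)


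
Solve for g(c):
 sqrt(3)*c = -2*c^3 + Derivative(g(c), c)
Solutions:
 g(c) = C1 + c^4/2 + sqrt(3)*c^2/2


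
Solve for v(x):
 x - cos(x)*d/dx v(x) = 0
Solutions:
 v(x) = C1 + Integral(x/cos(x), x)


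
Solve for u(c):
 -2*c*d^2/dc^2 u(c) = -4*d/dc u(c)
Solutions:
 u(c) = C1 + C2*c^3


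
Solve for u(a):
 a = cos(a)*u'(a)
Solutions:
 u(a) = C1 + Integral(a/cos(a), a)


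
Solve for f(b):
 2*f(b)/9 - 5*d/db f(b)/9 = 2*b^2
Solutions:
 f(b) = C1*exp(2*b/5) + 9*b^2 + 45*b + 225/2


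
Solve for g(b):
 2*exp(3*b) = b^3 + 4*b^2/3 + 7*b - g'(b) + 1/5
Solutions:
 g(b) = C1 + b^4/4 + 4*b^3/9 + 7*b^2/2 + b/5 - 2*exp(3*b)/3


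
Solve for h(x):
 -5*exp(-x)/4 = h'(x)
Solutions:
 h(x) = C1 + 5*exp(-x)/4


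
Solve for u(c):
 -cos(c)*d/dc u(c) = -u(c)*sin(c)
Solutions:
 u(c) = C1/cos(c)


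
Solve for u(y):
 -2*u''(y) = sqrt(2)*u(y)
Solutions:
 u(y) = C1*sin(2^(3/4)*y/2) + C2*cos(2^(3/4)*y/2)


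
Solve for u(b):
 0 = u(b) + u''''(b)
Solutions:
 u(b) = (C1*sin(sqrt(2)*b/2) + C2*cos(sqrt(2)*b/2))*exp(-sqrt(2)*b/2) + (C3*sin(sqrt(2)*b/2) + C4*cos(sqrt(2)*b/2))*exp(sqrt(2)*b/2)


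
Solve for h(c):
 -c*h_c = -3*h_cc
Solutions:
 h(c) = C1 + C2*erfi(sqrt(6)*c/6)


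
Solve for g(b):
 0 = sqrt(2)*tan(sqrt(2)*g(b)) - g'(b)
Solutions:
 g(b) = sqrt(2)*(pi - asin(C1*exp(2*b)))/2
 g(b) = sqrt(2)*asin(C1*exp(2*b))/2


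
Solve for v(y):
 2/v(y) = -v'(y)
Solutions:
 v(y) = -sqrt(C1 - 4*y)
 v(y) = sqrt(C1 - 4*y)


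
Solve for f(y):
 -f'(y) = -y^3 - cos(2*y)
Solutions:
 f(y) = C1 + y^4/4 + sin(2*y)/2


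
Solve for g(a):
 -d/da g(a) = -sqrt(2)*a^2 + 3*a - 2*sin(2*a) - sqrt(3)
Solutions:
 g(a) = C1 + sqrt(2)*a^3/3 - 3*a^2/2 + sqrt(3)*a - cos(2*a)


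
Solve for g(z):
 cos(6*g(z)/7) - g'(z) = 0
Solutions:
 -z - 7*log(sin(6*g(z)/7) - 1)/12 + 7*log(sin(6*g(z)/7) + 1)/12 = C1


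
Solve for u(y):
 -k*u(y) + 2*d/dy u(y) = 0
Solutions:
 u(y) = C1*exp(k*y/2)


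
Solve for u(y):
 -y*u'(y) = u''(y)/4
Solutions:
 u(y) = C1 + C2*erf(sqrt(2)*y)


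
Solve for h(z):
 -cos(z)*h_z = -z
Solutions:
 h(z) = C1 + Integral(z/cos(z), z)


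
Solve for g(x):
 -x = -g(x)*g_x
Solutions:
 g(x) = -sqrt(C1 + x^2)
 g(x) = sqrt(C1 + x^2)


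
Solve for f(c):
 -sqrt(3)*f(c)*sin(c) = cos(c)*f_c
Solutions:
 f(c) = C1*cos(c)^(sqrt(3))


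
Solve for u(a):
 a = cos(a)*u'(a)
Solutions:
 u(a) = C1 + Integral(a/cos(a), a)


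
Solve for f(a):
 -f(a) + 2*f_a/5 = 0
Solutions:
 f(a) = C1*exp(5*a/2)


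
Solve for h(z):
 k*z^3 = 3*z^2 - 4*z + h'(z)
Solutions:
 h(z) = C1 + k*z^4/4 - z^3 + 2*z^2


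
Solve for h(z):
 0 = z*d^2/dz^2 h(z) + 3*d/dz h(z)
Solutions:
 h(z) = C1 + C2/z^2


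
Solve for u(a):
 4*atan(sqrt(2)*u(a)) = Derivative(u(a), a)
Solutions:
 Integral(1/atan(sqrt(2)*_y), (_y, u(a))) = C1 + 4*a


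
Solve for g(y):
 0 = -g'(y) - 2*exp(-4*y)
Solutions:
 g(y) = C1 + exp(-4*y)/2


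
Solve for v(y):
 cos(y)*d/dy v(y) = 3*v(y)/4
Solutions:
 v(y) = C1*(sin(y) + 1)^(3/8)/(sin(y) - 1)^(3/8)


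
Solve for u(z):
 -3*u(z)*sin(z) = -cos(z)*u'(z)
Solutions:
 u(z) = C1/cos(z)^3


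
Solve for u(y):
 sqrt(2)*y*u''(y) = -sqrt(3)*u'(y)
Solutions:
 u(y) = C1 + C2*y^(1 - sqrt(6)/2)


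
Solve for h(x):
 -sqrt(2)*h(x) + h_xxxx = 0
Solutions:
 h(x) = C1*exp(-2^(1/8)*x) + C2*exp(2^(1/8)*x) + C3*sin(2^(1/8)*x) + C4*cos(2^(1/8)*x)


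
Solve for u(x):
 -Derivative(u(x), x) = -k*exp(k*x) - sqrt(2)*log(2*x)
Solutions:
 u(x) = C1 + sqrt(2)*x*log(x) + sqrt(2)*x*(-1 + log(2)) + exp(k*x)


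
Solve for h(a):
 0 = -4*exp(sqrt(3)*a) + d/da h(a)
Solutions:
 h(a) = C1 + 4*sqrt(3)*exp(sqrt(3)*a)/3


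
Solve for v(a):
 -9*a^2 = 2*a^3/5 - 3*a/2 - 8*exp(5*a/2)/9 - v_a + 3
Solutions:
 v(a) = C1 + a^4/10 + 3*a^3 - 3*a^2/4 + 3*a - 16*exp(5*a/2)/45


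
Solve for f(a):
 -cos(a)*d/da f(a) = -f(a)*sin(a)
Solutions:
 f(a) = C1/cos(a)


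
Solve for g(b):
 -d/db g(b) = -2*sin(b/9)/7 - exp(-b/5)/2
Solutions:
 g(b) = C1 - 18*cos(b/9)/7 - 5*exp(-b/5)/2


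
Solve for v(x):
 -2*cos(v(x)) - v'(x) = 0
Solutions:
 v(x) = pi - asin((C1 + exp(4*x))/(C1 - exp(4*x)))
 v(x) = asin((C1 + exp(4*x))/(C1 - exp(4*x)))


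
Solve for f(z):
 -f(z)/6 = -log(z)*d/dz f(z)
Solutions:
 f(z) = C1*exp(li(z)/6)


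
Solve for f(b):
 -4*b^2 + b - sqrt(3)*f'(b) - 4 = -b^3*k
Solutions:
 f(b) = C1 + sqrt(3)*b^4*k/12 - 4*sqrt(3)*b^3/9 + sqrt(3)*b^2/6 - 4*sqrt(3)*b/3


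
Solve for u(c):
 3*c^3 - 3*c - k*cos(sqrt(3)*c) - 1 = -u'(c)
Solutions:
 u(c) = C1 - 3*c^4/4 + 3*c^2/2 + c + sqrt(3)*k*sin(sqrt(3)*c)/3


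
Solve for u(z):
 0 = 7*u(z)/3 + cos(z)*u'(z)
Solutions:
 u(z) = C1*(sin(z) - 1)^(7/6)/(sin(z) + 1)^(7/6)


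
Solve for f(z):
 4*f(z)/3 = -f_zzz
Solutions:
 f(z) = C3*exp(-6^(2/3)*z/3) + (C1*sin(2^(2/3)*3^(1/6)*z/2) + C2*cos(2^(2/3)*3^(1/6)*z/2))*exp(6^(2/3)*z/6)


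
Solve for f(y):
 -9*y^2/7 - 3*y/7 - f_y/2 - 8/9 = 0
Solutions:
 f(y) = C1 - 6*y^3/7 - 3*y^2/7 - 16*y/9


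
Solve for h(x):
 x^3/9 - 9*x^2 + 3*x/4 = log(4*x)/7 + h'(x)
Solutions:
 h(x) = C1 + x^4/36 - 3*x^3 + 3*x^2/8 - x*log(x)/7 - 2*x*log(2)/7 + x/7


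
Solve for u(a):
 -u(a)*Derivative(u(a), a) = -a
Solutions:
 u(a) = -sqrt(C1 + a^2)
 u(a) = sqrt(C1 + a^2)


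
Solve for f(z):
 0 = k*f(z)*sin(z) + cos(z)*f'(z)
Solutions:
 f(z) = C1*exp(k*log(cos(z)))


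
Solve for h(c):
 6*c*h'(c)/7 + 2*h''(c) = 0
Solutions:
 h(c) = C1 + C2*erf(sqrt(42)*c/14)


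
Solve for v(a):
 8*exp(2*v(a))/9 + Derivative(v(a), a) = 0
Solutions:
 v(a) = log(-1/(C1 - 8*a))/2 - log(2)/2 + log(3)
 v(a) = log(-sqrt(1/(C1 + 8*a))) - log(2)/2 + log(3)


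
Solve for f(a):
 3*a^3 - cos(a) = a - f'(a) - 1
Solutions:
 f(a) = C1 - 3*a^4/4 + a^2/2 - a + sin(a)


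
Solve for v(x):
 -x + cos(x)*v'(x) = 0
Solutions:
 v(x) = C1 + Integral(x/cos(x), x)


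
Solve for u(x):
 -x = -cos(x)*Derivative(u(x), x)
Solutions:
 u(x) = C1 + Integral(x/cos(x), x)


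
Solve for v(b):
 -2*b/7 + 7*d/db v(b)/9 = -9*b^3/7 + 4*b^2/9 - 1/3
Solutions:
 v(b) = C1 - 81*b^4/196 + 4*b^3/21 + 9*b^2/49 - 3*b/7


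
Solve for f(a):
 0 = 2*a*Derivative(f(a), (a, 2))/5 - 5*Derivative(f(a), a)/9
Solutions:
 f(a) = C1 + C2*a^(43/18)


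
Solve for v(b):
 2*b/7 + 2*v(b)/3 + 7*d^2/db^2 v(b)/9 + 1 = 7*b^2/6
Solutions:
 v(b) = C1*sin(sqrt(42)*b/7) + C2*cos(sqrt(42)*b/7) + 7*b^2/4 - 3*b/7 - 67/12
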